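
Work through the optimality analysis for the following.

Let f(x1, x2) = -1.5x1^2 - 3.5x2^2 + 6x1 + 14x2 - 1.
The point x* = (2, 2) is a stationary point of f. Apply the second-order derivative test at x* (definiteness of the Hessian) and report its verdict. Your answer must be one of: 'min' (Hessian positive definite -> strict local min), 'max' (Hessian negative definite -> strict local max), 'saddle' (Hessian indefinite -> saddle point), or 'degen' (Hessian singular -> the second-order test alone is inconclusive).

Compute the Hessian H = grad^2 f:
  H = [[-3, 0], [0, -7]]
Verify stationarity: grad f(x*) = H x* + g = (0, 0).
Eigenvalues of H: -7, -3.
Both eigenvalues < 0, so H is negative definite -> x* is a strict local max.

max


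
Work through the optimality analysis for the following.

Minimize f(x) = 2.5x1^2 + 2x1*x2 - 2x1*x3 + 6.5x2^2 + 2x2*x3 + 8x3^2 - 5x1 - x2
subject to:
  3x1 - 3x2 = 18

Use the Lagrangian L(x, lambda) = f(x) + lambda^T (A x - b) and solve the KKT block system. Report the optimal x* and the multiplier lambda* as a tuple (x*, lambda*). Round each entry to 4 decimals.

Form the Lagrangian:
  L(x, lambda) = (1/2) x^T Q x + c^T x + lambda^T (A x - b)
Stationarity (grad_x L = 0): Q x + c + A^T lambda = 0.
Primal feasibility: A x = b.

This gives the KKT block system:
  [ Q   A^T ] [ x     ]   [-c ]
  [ A    0  ] [ lambda ] = [ b ]

Solving the linear system:
  x*      = (4.3636, -1.6364, 0.75)
  lambda* = (-4.0152)
  f(x*)   = 26.0455

x* = (4.3636, -1.6364, 0.75), lambda* = (-4.0152)


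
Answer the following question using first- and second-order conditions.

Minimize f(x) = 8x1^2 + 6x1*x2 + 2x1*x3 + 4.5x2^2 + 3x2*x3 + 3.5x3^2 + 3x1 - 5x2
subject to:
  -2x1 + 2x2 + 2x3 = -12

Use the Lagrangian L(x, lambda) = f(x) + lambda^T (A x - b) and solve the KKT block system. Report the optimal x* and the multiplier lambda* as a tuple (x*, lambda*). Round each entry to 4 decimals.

Form the Lagrangian:
  L(x, lambda) = (1/2) x^T Q x + c^T x + lambda^T (A x - b)
Stationarity (grad_x L = 0): Q x + c + A^T lambda = 0.
Primal feasibility: A x = b.

This gives the KKT block system:
  [ Q   A^T ] [ x     ]   [-c ]
  [ A    0  ] [ lambda ] = [ b ]

Solving the linear system:
  x*      = (1.8889, -1.9, -2.2111)
  lambda* = (8.7)
  f(x*)   = 59.7833

x* = (1.8889, -1.9, -2.2111), lambda* = (8.7)


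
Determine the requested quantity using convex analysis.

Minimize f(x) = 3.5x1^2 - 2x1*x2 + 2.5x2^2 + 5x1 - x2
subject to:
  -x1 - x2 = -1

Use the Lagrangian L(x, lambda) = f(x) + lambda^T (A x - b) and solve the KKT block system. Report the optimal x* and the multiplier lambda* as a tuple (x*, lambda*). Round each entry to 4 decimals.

Form the Lagrangian:
  L(x, lambda) = (1/2) x^T Q x + c^T x + lambda^T (A x - b)
Stationarity (grad_x L = 0): Q x + c + A^T lambda = 0.
Primal feasibility: A x = b.

This gives the KKT block system:
  [ Q   A^T ] [ x     ]   [-c ]
  [ A    0  ] [ lambda ] = [ b ]

Solving the linear system:
  x*      = (0.0625, 0.9375)
  lambda* = (3.5625)
  f(x*)   = 1.4688

x* = (0.0625, 0.9375), lambda* = (3.5625)


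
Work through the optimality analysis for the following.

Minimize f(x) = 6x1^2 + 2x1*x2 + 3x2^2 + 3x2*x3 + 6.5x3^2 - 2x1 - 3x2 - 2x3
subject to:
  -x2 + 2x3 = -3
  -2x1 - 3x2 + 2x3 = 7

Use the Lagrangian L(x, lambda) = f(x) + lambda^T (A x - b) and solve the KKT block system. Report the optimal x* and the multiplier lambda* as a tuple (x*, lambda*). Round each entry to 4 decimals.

Form the Lagrangian:
  L(x, lambda) = (1/2) x^T Q x + c^T x + lambda^T (A x - b)
Stationarity (grad_x L = 0): Q x + c + A^T lambda = 0.
Primal feasibility: A x = b.

This gives the KKT block system:
  [ Q   A^T ] [ x     ]   [-c ]
  [ A    0  ] [ lambda ] = [ b ]

Solving the linear system:
  x*      = (-3.3333, -1.6667, -2.3333)
  lambda* = (41.3333, -22.6667)
  f(x*)   = 149.5

x* = (-3.3333, -1.6667, -2.3333), lambda* = (41.3333, -22.6667)


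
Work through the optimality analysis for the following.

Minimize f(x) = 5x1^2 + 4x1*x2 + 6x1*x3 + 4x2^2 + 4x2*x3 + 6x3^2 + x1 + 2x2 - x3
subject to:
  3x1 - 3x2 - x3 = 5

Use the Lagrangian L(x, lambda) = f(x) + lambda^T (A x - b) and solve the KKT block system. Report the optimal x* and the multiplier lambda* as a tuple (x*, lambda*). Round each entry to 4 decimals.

Form the Lagrangian:
  L(x, lambda) = (1/2) x^T Q x + c^T x + lambda^T (A x - b)
Stationarity (grad_x L = 0): Q x + c + A^T lambda = 0.
Primal feasibility: A x = b.

This gives the KKT block system:
  [ Q   A^T ] [ x     ]   [-c ]
  [ A    0  ] [ lambda ] = [ b ]

Solving the linear system:
  x*      = (0.6547, -1.0106, -0.0039)
  lambda* = (-1.1605)
  f(x*)   = 2.22

x* = (0.6547, -1.0106, -0.0039), lambda* = (-1.1605)


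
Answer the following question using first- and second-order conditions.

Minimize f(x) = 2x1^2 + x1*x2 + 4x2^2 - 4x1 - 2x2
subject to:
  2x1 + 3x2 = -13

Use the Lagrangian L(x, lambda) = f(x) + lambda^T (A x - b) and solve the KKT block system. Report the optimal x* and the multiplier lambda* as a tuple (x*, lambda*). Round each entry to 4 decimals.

Form the Lagrangian:
  L(x, lambda) = (1/2) x^T Q x + c^T x + lambda^T (A x - b)
Stationarity (grad_x L = 0): Q x + c + A^T lambda = 0.
Primal feasibility: A x = b.

This gives the KKT block system:
  [ Q   A^T ] [ x     ]   [-c ]
  [ A    0  ] [ lambda ] = [ b ]

Solving the linear system:
  x*      = (-2.5893, -2.6071)
  lambda* = (8.4821)
  f(x*)   = 62.9196

x* = (-2.5893, -2.6071), lambda* = (8.4821)


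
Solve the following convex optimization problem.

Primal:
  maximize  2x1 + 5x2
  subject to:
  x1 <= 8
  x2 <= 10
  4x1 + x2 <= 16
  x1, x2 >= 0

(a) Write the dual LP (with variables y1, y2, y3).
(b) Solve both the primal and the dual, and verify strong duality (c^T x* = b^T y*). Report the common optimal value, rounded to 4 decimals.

The standard primal-dual pair for 'max c^T x s.t. A x <= b, x >= 0' is:
  Dual:  min b^T y  s.t.  A^T y >= c,  y >= 0.

So the dual LP is:
  minimize  8y1 + 10y2 + 16y3
  subject to:
    y1 + 4y3 >= 2
    y2 + y3 >= 5
    y1, y2, y3 >= 0

Solving the primal: x* = (1.5, 10).
  primal value c^T x* = 53.
Solving the dual: y* = (0, 4.5, 0.5).
  dual value b^T y* = 53.
Strong duality: c^T x* = b^T y*. Confirmed.

53


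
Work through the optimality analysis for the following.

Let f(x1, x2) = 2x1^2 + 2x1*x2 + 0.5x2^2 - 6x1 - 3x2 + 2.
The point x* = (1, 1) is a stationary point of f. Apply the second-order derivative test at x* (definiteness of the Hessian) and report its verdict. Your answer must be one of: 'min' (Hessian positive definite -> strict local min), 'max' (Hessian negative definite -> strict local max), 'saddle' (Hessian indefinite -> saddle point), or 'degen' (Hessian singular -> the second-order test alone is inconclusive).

Compute the Hessian H = grad^2 f:
  H = [[4, 2], [2, 1]]
Verify stationarity: grad f(x*) = H x* + g = (0, 0).
Eigenvalues of H: 0, 5.
H has a zero eigenvalue (singular; positive semidefinite but not definite), so H is neither positive definite, negative definite, nor indefinite. The second-order test alone is inconclusive -> degen.
(Indeed, f is constant along the null direction of H through x*, so x* is not a strict local extremum.)

degen


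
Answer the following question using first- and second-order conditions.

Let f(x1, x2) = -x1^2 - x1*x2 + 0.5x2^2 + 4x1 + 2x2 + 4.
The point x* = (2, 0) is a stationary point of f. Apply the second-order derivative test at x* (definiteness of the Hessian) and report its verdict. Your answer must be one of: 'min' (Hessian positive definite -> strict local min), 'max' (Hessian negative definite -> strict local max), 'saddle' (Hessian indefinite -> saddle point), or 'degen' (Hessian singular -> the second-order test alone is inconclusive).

Compute the Hessian H = grad^2 f:
  H = [[-2, -1], [-1, 1]]
Verify stationarity: grad f(x*) = H x* + g = (0, 0).
Eigenvalues of H: -2.3028, 1.3028.
Eigenvalues have mixed signs, so H is indefinite -> x* is a saddle point.

saddle


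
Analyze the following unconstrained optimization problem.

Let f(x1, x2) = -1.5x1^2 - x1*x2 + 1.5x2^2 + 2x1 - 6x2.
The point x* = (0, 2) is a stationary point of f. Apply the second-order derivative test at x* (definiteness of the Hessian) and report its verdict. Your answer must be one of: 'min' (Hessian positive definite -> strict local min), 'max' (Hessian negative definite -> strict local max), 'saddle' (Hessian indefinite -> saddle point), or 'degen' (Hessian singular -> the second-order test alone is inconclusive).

Compute the Hessian H = grad^2 f:
  H = [[-3, -1], [-1, 3]]
Verify stationarity: grad f(x*) = H x* + g = (0, 0).
Eigenvalues of H: -3.1623, 3.1623.
Eigenvalues have mixed signs, so H is indefinite -> x* is a saddle point.

saddle


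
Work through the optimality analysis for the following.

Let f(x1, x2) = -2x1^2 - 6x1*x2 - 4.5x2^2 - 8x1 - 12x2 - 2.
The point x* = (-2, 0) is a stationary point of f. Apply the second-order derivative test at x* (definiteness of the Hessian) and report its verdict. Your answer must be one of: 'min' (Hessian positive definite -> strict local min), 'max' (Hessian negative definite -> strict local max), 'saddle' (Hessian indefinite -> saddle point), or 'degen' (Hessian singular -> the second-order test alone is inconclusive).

Compute the Hessian H = grad^2 f:
  H = [[-4, -6], [-6, -9]]
Verify stationarity: grad f(x*) = H x* + g = (0, 0).
Eigenvalues of H: -13, 0.
H has a zero eigenvalue (singular; negative semidefinite but not definite), so H is neither positive definite, negative definite, nor indefinite. The second-order test alone is inconclusive -> degen.
(Indeed, f is constant along the null direction of H through x*, so x* is not a strict local extremum.)

degen


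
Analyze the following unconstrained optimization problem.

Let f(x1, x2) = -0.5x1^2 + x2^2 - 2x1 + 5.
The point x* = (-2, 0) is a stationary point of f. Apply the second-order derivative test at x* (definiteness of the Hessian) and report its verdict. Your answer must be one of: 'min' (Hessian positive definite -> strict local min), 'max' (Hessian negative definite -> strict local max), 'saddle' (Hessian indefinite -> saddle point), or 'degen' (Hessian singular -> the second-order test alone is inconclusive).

Compute the Hessian H = grad^2 f:
  H = [[-1, 0], [0, 2]]
Verify stationarity: grad f(x*) = H x* + g = (0, 0).
Eigenvalues of H: -1, 2.
Eigenvalues have mixed signs, so H is indefinite -> x* is a saddle point.

saddle


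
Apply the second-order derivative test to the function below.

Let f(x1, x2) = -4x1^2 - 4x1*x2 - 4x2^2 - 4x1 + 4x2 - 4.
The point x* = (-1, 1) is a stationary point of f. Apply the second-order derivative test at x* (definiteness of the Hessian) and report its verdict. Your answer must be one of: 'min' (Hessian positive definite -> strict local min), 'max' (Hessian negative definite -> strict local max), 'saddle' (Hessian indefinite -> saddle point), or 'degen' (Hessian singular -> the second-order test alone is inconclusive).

Compute the Hessian H = grad^2 f:
  H = [[-8, -4], [-4, -8]]
Verify stationarity: grad f(x*) = H x* + g = (0, 0).
Eigenvalues of H: -12, -4.
Both eigenvalues < 0, so H is negative definite -> x* is a strict local max.

max


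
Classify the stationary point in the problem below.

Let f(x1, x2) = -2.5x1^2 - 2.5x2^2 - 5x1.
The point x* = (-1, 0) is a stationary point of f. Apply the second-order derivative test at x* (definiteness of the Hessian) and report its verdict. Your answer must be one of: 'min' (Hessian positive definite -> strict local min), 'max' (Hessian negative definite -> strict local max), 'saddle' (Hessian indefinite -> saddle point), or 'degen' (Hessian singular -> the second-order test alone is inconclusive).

Compute the Hessian H = grad^2 f:
  H = [[-5, 0], [0, -5]]
Verify stationarity: grad f(x*) = H x* + g = (0, 0).
Eigenvalues of H: -5, -5.
Both eigenvalues < 0, so H is negative definite -> x* is a strict local max.

max


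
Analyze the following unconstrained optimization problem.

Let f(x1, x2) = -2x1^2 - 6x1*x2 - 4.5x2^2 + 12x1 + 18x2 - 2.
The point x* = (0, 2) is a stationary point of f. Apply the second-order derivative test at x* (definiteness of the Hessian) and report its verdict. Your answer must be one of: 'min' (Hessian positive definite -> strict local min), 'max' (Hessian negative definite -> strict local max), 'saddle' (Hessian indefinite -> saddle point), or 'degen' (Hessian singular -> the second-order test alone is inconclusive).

Compute the Hessian H = grad^2 f:
  H = [[-4, -6], [-6, -9]]
Verify stationarity: grad f(x*) = H x* + g = (0, 0).
Eigenvalues of H: -13, 0.
H has a zero eigenvalue (singular; negative semidefinite but not definite), so H is neither positive definite, negative definite, nor indefinite. The second-order test alone is inconclusive -> degen.
(Indeed, f is constant along the null direction of H through x*, so x* is not a strict local extremum.)

degen


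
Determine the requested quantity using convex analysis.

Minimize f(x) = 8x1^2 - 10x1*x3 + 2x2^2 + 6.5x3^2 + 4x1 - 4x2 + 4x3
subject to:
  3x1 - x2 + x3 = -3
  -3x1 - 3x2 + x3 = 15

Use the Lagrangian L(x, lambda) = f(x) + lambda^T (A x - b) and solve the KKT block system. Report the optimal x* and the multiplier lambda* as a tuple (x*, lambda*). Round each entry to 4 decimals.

Form the Lagrangian:
  L(x, lambda) = (1/2) x^T Q x + c^T x + lambda^T (A x - b)
Stationarity (grad_x L = 0): Q x + c + A^T lambda = 0.
Primal feasibility: A x = b.

This gives the KKT block system:
  [ Q   A^T ] [ x     ]   [-c ]
  [ A    0  ] [ lambda ] = [ b ]

Solving the linear system:
  x*      = (-1.8063, -3.5812, -1.1625)
  lambda* = (-1.2625, -5.6875)
  f(x*)   = 41.9875

x* = (-1.8063, -3.5812, -1.1625), lambda* = (-1.2625, -5.6875)


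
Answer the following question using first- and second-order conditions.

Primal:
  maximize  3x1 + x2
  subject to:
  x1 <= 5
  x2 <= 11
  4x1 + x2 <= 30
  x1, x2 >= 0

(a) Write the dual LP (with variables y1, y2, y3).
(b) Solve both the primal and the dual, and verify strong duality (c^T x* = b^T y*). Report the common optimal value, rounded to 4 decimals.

The standard primal-dual pair for 'max c^T x s.t. A x <= b, x >= 0' is:
  Dual:  min b^T y  s.t.  A^T y >= c,  y >= 0.

So the dual LP is:
  minimize  5y1 + 11y2 + 30y3
  subject to:
    y1 + 4y3 >= 3
    y2 + y3 >= 1
    y1, y2, y3 >= 0

Solving the primal: x* = (4.75, 11).
  primal value c^T x* = 25.25.
Solving the dual: y* = (0, 0.25, 0.75).
  dual value b^T y* = 25.25.
Strong duality: c^T x* = b^T y*. Confirmed.

25.25


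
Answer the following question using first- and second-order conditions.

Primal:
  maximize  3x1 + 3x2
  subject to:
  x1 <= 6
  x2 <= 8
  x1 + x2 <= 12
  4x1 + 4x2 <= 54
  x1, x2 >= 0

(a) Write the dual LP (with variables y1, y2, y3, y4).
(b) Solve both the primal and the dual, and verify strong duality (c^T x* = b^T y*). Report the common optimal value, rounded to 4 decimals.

The standard primal-dual pair for 'max c^T x s.t. A x <= b, x >= 0' is:
  Dual:  min b^T y  s.t.  A^T y >= c,  y >= 0.

So the dual LP is:
  minimize  6y1 + 8y2 + 12y3 + 54y4
  subject to:
    y1 + y3 + 4y4 >= 3
    y2 + y3 + 4y4 >= 3
    y1, y2, y3, y4 >= 0

Solving the primal: x* = (4, 8).
  primal value c^T x* = 36.
Solving the dual: y* = (0, 0, 3, 0).
  dual value b^T y* = 36.
Strong duality: c^T x* = b^T y*. Confirmed.

36


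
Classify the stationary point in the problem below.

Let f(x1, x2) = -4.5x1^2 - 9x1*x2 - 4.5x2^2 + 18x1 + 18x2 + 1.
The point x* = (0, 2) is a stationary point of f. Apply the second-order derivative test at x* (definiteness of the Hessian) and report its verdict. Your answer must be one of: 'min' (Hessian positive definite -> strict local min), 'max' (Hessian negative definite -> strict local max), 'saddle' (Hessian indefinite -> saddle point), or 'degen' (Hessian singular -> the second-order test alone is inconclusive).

Compute the Hessian H = grad^2 f:
  H = [[-9, -9], [-9, -9]]
Verify stationarity: grad f(x*) = H x* + g = (0, 0).
Eigenvalues of H: -18, 0.
H has a zero eigenvalue (singular; negative semidefinite but not definite), so H is neither positive definite, negative definite, nor indefinite. The second-order test alone is inconclusive -> degen.
(Indeed, f is constant along the null direction of H through x*, so x* is not a strict local extremum.)

degen


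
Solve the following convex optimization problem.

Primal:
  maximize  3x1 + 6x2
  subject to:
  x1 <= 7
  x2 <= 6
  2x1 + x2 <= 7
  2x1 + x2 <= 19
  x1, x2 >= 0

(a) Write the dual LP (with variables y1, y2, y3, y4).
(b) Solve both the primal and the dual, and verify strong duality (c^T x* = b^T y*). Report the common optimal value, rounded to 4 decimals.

The standard primal-dual pair for 'max c^T x s.t. A x <= b, x >= 0' is:
  Dual:  min b^T y  s.t.  A^T y >= c,  y >= 0.

So the dual LP is:
  minimize  7y1 + 6y2 + 7y3 + 19y4
  subject to:
    y1 + 2y3 + 2y4 >= 3
    y2 + y3 + y4 >= 6
    y1, y2, y3, y4 >= 0

Solving the primal: x* = (0.5, 6).
  primal value c^T x* = 37.5.
Solving the dual: y* = (0, 4.5, 1.5, 0).
  dual value b^T y* = 37.5.
Strong duality: c^T x* = b^T y*. Confirmed.

37.5


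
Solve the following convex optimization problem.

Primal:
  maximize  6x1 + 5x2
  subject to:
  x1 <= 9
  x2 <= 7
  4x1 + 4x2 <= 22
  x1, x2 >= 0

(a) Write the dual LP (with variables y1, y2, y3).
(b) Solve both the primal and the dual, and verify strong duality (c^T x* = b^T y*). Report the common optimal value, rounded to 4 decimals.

The standard primal-dual pair for 'max c^T x s.t. A x <= b, x >= 0' is:
  Dual:  min b^T y  s.t.  A^T y >= c,  y >= 0.

So the dual LP is:
  minimize  9y1 + 7y2 + 22y3
  subject to:
    y1 + 4y3 >= 6
    y2 + 4y3 >= 5
    y1, y2, y3 >= 0

Solving the primal: x* = (5.5, 0).
  primal value c^T x* = 33.
Solving the dual: y* = (0, 0, 1.5).
  dual value b^T y* = 33.
Strong duality: c^T x* = b^T y*. Confirmed.

33


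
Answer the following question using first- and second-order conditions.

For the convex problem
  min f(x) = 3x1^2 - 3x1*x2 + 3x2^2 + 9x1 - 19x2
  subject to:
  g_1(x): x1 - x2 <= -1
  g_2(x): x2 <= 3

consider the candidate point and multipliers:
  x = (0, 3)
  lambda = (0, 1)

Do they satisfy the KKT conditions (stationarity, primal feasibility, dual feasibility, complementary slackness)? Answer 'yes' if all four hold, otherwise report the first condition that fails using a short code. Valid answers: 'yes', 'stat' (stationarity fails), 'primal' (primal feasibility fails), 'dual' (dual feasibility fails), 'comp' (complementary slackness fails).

Gradient of f: grad f(x) = Q x + c = (0, -1)
Constraint values g_i(x) = a_i^T x - b_i:
  g_1((0, 3)) = -2
  g_2((0, 3)) = 0
Stationarity residual: grad f(x) + sum_i lambda_i a_i = (0, 0)
  -> stationarity OK
Primal feasibility (all g_i <= 0): OK
Dual feasibility (all lambda_i >= 0): OK
Complementary slackness (lambda_i * g_i(x) = 0 for all i): OK

Verdict: yes, KKT holds.

yes


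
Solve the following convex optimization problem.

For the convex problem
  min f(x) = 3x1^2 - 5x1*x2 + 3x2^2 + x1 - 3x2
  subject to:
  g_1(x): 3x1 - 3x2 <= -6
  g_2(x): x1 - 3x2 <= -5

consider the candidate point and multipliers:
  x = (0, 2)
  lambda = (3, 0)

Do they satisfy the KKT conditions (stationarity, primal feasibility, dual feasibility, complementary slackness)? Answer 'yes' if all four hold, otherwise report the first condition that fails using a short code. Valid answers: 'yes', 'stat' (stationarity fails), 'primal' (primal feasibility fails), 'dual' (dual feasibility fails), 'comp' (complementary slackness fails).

Gradient of f: grad f(x) = Q x + c = (-9, 9)
Constraint values g_i(x) = a_i^T x - b_i:
  g_1((0, 2)) = 0
  g_2((0, 2)) = -1
Stationarity residual: grad f(x) + sum_i lambda_i a_i = (0, 0)
  -> stationarity OK
Primal feasibility (all g_i <= 0): OK
Dual feasibility (all lambda_i >= 0): OK
Complementary slackness (lambda_i * g_i(x) = 0 for all i): OK

Verdict: yes, KKT holds.

yes


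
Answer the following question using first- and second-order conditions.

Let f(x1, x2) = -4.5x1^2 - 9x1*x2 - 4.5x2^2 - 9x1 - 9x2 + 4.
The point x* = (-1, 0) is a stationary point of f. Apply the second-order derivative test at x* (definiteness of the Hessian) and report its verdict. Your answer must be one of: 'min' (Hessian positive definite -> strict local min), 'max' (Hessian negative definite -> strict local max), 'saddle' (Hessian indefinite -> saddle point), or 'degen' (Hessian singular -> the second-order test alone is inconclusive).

Compute the Hessian H = grad^2 f:
  H = [[-9, -9], [-9, -9]]
Verify stationarity: grad f(x*) = H x* + g = (0, 0).
Eigenvalues of H: -18, 0.
H has a zero eigenvalue (singular; negative semidefinite but not definite), so H is neither positive definite, negative definite, nor indefinite. The second-order test alone is inconclusive -> degen.
(Indeed, f is constant along the null direction of H through x*, so x* is not a strict local extremum.)

degen


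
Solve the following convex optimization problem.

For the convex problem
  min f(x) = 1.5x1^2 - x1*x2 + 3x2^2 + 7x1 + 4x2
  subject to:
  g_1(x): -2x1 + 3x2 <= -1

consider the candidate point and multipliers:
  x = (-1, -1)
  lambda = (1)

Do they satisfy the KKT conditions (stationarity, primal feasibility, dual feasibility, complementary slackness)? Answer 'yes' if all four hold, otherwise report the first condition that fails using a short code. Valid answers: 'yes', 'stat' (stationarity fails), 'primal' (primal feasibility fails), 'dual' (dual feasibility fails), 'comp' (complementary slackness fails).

Gradient of f: grad f(x) = Q x + c = (5, -1)
Constraint values g_i(x) = a_i^T x - b_i:
  g_1((-1, -1)) = 0
Stationarity residual: grad f(x) + sum_i lambda_i a_i = (3, 2)
  -> stationarity FAILS
Primal feasibility (all g_i <= 0): OK
Dual feasibility (all lambda_i >= 0): OK
Complementary slackness (lambda_i * g_i(x) = 0 for all i): OK

Verdict: the first failing condition is stationarity -> stat.

stat


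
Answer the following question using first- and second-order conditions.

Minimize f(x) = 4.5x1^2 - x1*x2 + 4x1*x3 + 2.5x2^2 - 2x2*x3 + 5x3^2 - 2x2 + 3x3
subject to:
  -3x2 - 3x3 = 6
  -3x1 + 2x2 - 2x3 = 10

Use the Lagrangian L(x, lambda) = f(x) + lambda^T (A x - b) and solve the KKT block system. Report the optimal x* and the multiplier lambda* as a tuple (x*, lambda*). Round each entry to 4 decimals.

Form the Lagrangian:
  L(x, lambda) = (1/2) x^T Q x + c^T x + lambda^T (A x - b)
Stationarity (grad_x L = 0): Q x + c + A^T lambda = 0.
Primal feasibility: A x = b.

This gives the KKT block system:
  [ Q   A^T ] [ x     ]   [-c ]
  [ A    0  ] [ lambda ] = [ b ]

Solving the linear system:
  x*      = (-1.6513, 0.2615, -2.2615)
  lambda* = (-3.5436, -8.0564)
  f(x*)   = 47.259

x* = (-1.6513, 0.2615, -2.2615), lambda* = (-3.5436, -8.0564)


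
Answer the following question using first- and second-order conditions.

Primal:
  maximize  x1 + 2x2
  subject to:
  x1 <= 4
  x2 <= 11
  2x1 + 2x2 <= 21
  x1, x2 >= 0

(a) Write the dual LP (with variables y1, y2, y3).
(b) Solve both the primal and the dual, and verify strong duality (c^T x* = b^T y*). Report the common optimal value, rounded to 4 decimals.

The standard primal-dual pair for 'max c^T x s.t. A x <= b, x >= 0' is:
  Dual:  min b^T y  s.t.  A^T y >= c,  y >= 0.

So the dual LP is:
  minimize  4y1 + 11y2 + 21y3
  subject to:
    y1 + 2y3 >= 1
    y2 + 2y3 >= 2
    y1, y2, y3 >= 0

Solving the primal: x* = (0, 10.5).
  primal value c^T x* = 21.
Solving the dual: y* = (0, 0, 1).
  dual value b^T y* = 21.
Strong duality: c^T x* = b^T y*. Confirmed.

21


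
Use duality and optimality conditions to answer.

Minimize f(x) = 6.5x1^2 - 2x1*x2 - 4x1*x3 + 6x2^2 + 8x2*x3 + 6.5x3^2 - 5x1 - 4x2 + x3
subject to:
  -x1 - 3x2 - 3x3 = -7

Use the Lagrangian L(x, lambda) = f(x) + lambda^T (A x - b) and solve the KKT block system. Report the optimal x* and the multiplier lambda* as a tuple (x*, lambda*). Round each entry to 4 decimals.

Form the Lagrangian:
  L(x, lambda) = (1/2) x^T Q x + c^T x + lambda^T (A x - b)
Stationarity (grad_x L = 0): Q x + c + A^T lambda = 0.
Primal feasibility: A x = b.

This gives the KKT block system:
  [ Q   A^T ] [ x     ]   [-c ]
  [ A    0  ] [ lambda ] = [ b ]

Solving the linear system:
  x*      = (1.1518, 1.3826, 0.5668)
  lambda* = (4.9407)
  f(x*)   = 11.9312

x* = (1.1518, 1.3826, 0.5668), lambda* = (4.9407)


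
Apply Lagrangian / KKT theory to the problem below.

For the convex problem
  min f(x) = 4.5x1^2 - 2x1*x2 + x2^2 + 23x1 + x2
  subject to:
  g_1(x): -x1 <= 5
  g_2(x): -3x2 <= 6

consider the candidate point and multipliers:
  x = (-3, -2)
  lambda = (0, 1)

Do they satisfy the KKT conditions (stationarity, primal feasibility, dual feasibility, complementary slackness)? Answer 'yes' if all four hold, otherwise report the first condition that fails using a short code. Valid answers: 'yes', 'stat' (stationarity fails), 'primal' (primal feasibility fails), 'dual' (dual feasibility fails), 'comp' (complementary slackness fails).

Gradient of f: grad f(x) = Q x + c = (0, 3)
Constraint values g_i(x) = a_i^T x - b_i:
  g_1((-3, -2)) = -2
  g_2((-3, -2)) = 0
Stationarity residual: grad f(x) + sum_i lambda_i a_i = (0, 0)
  -> stationarity OK
Primal feasibility (all g_i <= 0): OK
Dual feasibility (all lambda_i >= 0): OK
Complementary slackness (lambda_i * g_i(x) = 0 for all i): OK

Verdict: yes, KKT holds.

yes


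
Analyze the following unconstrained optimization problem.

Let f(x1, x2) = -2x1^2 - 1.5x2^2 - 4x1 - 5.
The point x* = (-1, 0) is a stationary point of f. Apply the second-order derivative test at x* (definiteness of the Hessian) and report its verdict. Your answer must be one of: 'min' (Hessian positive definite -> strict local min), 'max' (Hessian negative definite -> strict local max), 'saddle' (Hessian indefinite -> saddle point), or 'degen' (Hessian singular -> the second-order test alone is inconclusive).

Compute the Hessian H = grad^2 f:
  H = [[-4, 0], [0, -3]]
Verify stationarity: grad f(x*) = H x* + g = (0, 0).
Eigenvalues of H: -4, -3.
Both eigenvalues < 0, so H is negative definite -> x* is a strict local max.

max


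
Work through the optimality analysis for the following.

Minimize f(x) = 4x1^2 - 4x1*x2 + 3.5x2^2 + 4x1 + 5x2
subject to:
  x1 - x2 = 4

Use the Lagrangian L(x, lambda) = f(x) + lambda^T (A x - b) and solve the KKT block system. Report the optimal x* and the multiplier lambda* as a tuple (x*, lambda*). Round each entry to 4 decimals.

Form the Lagrangian:
  L(x, lambda) = (1/2) x^T Q x + c^T x + lambda^T (A x - b)
Stationarity (grad_x L = 0): Q x + c + A^T lambda = 0.
Primal feasibility: A x = b.

This gives the KKT block system:
  [ Q   A^T ] [ x     ]   [-c ]
  [ A    0  ] [ lambda ] = [ b ]

Solving the linear system:
  x*      = (0.4286, -3.5714)
  lambda* = (-21.7143)
  f(x*)   = 35.3571

x* = (0.4286, -3.5714), lambda* = (-21.7143)


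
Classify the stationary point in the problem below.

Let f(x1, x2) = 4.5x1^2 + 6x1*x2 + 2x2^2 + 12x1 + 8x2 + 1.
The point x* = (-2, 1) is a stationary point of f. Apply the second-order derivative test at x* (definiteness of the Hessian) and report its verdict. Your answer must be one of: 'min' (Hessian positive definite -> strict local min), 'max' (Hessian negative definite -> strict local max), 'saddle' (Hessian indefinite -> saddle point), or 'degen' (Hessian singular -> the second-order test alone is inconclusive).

Compute the Hessian H = grad^2 f:
  H = [[9, 6], [6, 4]]
Verify stationarity: grad f(x*) = H x* + g = (0, 0).
Eigenvalues of H: 0, 13.
H has a zero eigenvalue (singular; positive semidefinite but not definite), so H is neither positive definite, negative definite, nor indefinite. The second-order test alone is inconclusive -> degen.
(Indeed, f is constant along the null direction of H through x*, so x* is not a strict local extremum.)

degen


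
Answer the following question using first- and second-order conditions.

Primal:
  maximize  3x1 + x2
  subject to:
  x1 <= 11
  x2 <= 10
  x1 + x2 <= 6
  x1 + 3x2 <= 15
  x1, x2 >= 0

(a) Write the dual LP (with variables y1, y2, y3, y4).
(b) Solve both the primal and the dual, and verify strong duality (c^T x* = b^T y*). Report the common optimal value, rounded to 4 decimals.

The standard primal-dual pair for 'max c^T x s.t. A x <= b, x >= 0' is:
  Dual:  min b^T y  s.t.  A^T y >= c,  y >= 0.

So the dual LP is:
  minimize  11y1 + 10y2 + 6y3 + 15y4
  subject to:
    y1 + y3 + y4 >= 3
    y2 + y3 + 3y4 >= 1
    y1, y2, y3, y4 >= 0

Solving the primal: x* = (6, 0).
  primal value c^T x* = 18.
Solving the dual: y* = (0, 0, 3, 0).
  dual value b^T y* = 18.
Strong duality: c^T x* = b^T y*. Confirmed.

18


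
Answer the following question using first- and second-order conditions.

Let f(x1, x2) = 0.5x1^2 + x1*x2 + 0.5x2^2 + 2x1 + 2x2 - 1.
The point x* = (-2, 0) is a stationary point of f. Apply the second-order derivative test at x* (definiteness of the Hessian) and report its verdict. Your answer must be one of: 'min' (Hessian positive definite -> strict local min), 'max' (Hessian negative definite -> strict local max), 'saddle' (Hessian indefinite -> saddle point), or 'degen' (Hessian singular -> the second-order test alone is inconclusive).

Compute the Hessian H = grad^2 f:
  H = [[1, 1], [1, 1]]
Verify stationarity: grad f(x*) = H x* + g = (0, 0).
Eigenvalues of H: 0, 2.
H has a zero eigenvalue (singular; positive semidefinite but not definite), so H is neither positive definite, negative definite, nor indefinite. The second-order test alone is inconclusive -> degen.
(Indeed, f is constant along the null direction of H through x*, so x* is not a strict local extremum.)

degen


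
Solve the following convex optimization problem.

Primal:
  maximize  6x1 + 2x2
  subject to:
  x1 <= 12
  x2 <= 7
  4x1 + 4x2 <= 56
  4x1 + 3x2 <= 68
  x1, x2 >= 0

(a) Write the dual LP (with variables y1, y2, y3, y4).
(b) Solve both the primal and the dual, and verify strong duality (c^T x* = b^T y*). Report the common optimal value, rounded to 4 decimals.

The standard primal-dual pair for 'max c^T x s.t. A x <= b, x >= 0' is:
  Dual:  min b^T y  s.t.  A^T y >= c,  y >= 0.

So the dual LP is:
  minimize  12y1 + 7y2 + 56y3 + 68y4
  subject to:
    y1 + 4y3 + 4y4 >= 6
    y2 + 4y3 + 3y4 >= 2
    y1, y2, y3, y4 >= 0

Solving the primal: x* = (12, 2).
  primal value c^T x* = 76.
Solving the dual: y* = (4, 0, 0.5, 0).
  dual value b^T y* = 76.
Strong duality: c^T x* = b^T y*. Confirmed.

76


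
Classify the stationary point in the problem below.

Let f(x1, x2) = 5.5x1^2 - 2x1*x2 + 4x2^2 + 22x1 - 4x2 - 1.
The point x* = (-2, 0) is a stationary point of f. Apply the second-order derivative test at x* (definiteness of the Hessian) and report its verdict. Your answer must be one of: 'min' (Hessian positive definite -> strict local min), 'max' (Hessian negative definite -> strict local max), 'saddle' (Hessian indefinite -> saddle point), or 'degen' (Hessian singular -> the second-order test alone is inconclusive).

Compute the Hessian H = grad^2 f:
  H = [[11, -2], [-2, 8]]
Verify stationarity: grad f(x*) = H x* + g = (0, 0).
Eigenvalues of H: 7, 12.
Both eigenvalues > 0, so H is positive definite -> x* is a strict local min.

min


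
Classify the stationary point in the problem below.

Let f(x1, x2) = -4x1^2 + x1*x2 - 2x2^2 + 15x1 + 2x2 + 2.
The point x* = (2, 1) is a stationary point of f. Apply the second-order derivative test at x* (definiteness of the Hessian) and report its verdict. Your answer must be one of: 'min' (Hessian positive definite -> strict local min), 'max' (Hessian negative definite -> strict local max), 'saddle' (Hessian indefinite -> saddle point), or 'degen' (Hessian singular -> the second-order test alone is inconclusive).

Compute the Hessian H = grad^2 f:
  H = [[-8, 1], [1, -4]]
Verify stationarity: grad f(x*) = H x* + g = (0, 0).
Eigenvalues of H: -8.2361, -3.7639.
Both eigenvalues < 0, so H is negative definite -> x* is a strict local max.

max


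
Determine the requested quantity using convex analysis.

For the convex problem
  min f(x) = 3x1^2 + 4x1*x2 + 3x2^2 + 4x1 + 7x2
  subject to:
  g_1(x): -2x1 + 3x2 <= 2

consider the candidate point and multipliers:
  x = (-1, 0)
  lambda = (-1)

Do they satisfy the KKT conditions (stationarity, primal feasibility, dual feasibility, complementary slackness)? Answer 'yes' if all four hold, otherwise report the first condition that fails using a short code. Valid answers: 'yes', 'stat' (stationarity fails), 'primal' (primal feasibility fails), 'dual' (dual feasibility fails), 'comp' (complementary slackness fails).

Gradient of f: grad f(x) = Q x + c = (-2, 3)
Constraint values g_i(x) = a_i^T x - b_i:
  g_1((-1, 0)) = 0
Stationarity residual: grad f(x) + sum_i lambda_i a_i = (0, 0)
  -> stationarity OK
Primal feasibility (all g_i <= 0): OK
Dual feasibility (all lambda_i >= 0): FAILS
Complementary slackness (lambda_i * g_i(x) = 0 for all i): OK

Verdict: the first failing condition is dual_feasibility -> dual.

dual


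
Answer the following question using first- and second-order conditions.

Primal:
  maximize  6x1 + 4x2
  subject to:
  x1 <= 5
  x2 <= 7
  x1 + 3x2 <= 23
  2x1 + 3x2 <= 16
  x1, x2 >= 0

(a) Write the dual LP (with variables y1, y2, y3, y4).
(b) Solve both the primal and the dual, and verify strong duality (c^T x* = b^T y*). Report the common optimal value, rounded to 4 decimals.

The standard primal-dual pair for 'max c^T x s.t. A x <= b, x >= 0' is:
  Dual:  min b^T y  s.t.  A^T y >= c,  y >= 0.

So the dual LP is:
  minimize  5y1 + 7y2 + 23y3 + 16y4
  subject to:
    y1 + y3 + 2y4 >= 6
    y2 + 3y3 + 3y4 >= 4
    y1, y2, y3, y4 >= 0

Solving the primal: x* = (5, 2).
  primal value c^T x* = 38.
Solving the dual: y* = (3.3333, 0, 0, 1.3333).
  dual value b^T y* = 38.
Strong duality: c^T x* = b^T y*. Confirmed.

38


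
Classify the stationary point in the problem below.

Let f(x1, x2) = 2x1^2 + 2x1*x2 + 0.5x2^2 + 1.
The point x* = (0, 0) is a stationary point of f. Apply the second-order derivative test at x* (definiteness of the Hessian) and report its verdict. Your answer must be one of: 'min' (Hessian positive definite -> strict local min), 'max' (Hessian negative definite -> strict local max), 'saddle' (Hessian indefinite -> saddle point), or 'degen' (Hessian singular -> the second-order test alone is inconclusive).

Compute the Hessian H = grad^2 f:
  H = [[4, 2], [2, 1]]
Verify stationarity: grad f(x*) = H x* + g = (0, 0).
Eigenvalues of H: 0, 5.
H has a zero eigenvalue (singular; positive semidefinite but not definite), so H is neither positive definite, negative definite, nor indefinite. The second-order test alone is inconclusive -> degen.
(Indeed, f is constant along the null direction of H through x*, so x* is not a strict local extremum.)

degen


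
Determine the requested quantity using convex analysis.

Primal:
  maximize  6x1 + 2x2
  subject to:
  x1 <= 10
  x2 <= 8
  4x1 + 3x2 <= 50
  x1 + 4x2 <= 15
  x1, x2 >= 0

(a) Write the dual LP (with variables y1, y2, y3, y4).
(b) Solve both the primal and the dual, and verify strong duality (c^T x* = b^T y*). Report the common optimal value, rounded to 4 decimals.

The standard primal-dual pair for 'max c^T x s.t. A x <= b, x >= 0' is:
  Dual:  min b^T y  s.t.  A^T y >= c,  y >= 0.

So the dual LP is:
  minimize  10y1 + 8y2 + 50y3 + 15y4
  subject to:
    y1 + 4y3 + y4 >= 6
    y2 + 3y3 + 4y4 >= 2
    y1, y2, y3, y4 >= 0

Solving the primal: x* = (10, 1.25).
  primal value c^T x* = 62.5.
Solving the dual: y* = (5.5, 0, 0, 0.5).
  dual value b^T y* = 62.5.
Strong duality: c^T x* = b^T y*. Confirmed.

62.5


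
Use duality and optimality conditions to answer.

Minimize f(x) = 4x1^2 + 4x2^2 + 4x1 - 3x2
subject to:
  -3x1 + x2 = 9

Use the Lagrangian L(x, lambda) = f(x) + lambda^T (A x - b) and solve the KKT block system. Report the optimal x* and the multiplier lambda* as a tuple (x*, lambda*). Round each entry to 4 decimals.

Form the Lagrangian:
  L(x, lambda) = (1/2) x^T Q x + c^T x + lambda^T (A x - b)
Stationarity (grad_x L = 0): Q x + c + A^T lambda = 0.
Primal feasibility: A x = b.

This gives the KKT block system:
  [ Q   A^T ] [ x     ]   [-c ]
  [ A    0  ] [ lambda ] = [ b ]

Solving the linear system:
  x*      = (-2.6375, 1.0875)
  lambda* = (-5.7)
  f(x*)   = 18.7437

x* = (-2.6375, 1.0875), lambda* = (-5.7)


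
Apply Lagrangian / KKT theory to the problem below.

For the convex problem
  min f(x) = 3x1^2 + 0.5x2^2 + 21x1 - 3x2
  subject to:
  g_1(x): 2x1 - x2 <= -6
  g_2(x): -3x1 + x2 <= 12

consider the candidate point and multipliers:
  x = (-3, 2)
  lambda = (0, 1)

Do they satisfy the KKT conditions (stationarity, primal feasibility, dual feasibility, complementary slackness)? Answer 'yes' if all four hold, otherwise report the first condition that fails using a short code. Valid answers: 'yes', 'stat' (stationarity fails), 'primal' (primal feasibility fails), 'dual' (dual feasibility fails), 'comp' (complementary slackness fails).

Gradient of f: grad f(x) = Q x + c = (3, -1)
Constraint values g_i(x) = a_i^T x - b_i:
  g_1((-3, 2)) = -2
  g_2((-3, 2)) = -1
Stationarity residual: grad f(x) + sum_i lambda_i a_i = (0, 0)
  -> stationarity OK
Primal feasibility (all g_i <= 0): OK
Dual feasibility (all lambda_i >= 0): OK
Complementary slackness (lambda_i * g_i(x) = 0 for all i): FAILS

Verdict: the first failing condition is complementary_slackness -> comp.

comp


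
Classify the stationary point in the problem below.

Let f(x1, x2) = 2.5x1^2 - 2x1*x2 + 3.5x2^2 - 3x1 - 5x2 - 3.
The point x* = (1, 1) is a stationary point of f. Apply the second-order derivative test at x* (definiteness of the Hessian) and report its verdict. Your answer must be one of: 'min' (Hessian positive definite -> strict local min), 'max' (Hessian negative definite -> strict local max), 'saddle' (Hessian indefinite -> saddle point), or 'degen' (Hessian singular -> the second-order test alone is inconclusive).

Compute the Hessian H = grad^2 f:
  H = [[5, -2], [-2, 7]]
Verify stationarity: grad f(x*) = H x* + g = (0, 0).
Eigenvalues of H: 3.7639, 8.2361.
Both eigenvalues > 0, so H is positive definite -> x* is a strict local min.

min


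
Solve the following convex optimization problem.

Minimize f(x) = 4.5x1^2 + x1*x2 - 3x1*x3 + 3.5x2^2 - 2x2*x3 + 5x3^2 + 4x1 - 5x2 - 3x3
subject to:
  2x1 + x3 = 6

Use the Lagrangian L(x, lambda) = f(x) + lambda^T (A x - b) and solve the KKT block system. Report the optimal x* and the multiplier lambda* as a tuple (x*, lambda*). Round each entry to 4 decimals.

Form the Lagrangian:
  L(x, lambda) = (1/2) x^T Q x + c^T x + lambda^T (A x - b)
Stationarity (grad_x L = 0): Q x + c + A^T lambda = 0.
Primal feasibility: A x = b.

This gives the KKT block system:
  [ Q   A^T ] [ x     ]   [-c ]
  [ A    0  ] [ lambda ] = [ b ]

Solving the linear system:
  x*      = (2.0174, 0.9876, 1.9652)
  lambda* = (-8.6244)
  f(x*)   = 24.4913

x* = (2.0174, 0.9876, 1.9652), lambda* = (-8.6244)


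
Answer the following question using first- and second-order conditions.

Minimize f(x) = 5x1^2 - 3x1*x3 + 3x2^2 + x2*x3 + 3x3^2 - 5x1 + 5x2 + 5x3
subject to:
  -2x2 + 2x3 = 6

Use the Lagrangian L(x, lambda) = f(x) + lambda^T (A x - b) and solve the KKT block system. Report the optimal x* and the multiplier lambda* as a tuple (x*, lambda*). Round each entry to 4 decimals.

Form the Lagrangian:
  L(x, lambda) = (1/2) x^T Q x + c^T x + lambda^T (A x - b)
Stationarity (grad_x L = 0): Q x + c + A^T lambda = 0.
Primal feasibility: A x = b.

This gives the KKT block system:
  [ Q   A^T ] [ x     ]   [-c ]
  [ A    0  ] [ lambda ] = [ b ]

Solving the linear system:
  x*      = (0.7863, -2.0458, 0.9542)
  lambda* = (-3.1603)
  f(x*)   = 4.7863

x* = (0.7863, -2.0458, 0.9542), lambda* = (-3.1603)


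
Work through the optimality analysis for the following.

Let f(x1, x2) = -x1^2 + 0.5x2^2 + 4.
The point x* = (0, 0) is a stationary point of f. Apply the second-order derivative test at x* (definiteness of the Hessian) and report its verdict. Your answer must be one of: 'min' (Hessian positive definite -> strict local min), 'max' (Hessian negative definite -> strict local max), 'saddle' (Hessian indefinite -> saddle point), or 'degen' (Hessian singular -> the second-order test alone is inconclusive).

Compute the Hessian H = grad^2 f:
  H = [[-2, 0], [0, 1]]
Verify stationarity: grad f(x*) = H x* + g = (0, 0).
Eigenvalues of H: -2, 1.
Eigenvalues have mixed signs, so H is indefinite -> x* is a saddle point.

saddle
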